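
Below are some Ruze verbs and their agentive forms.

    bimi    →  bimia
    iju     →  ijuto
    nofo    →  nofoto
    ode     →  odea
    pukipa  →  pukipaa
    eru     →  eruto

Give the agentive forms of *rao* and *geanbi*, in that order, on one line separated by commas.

raoto, geanbia

Looking at the last vowel of each stem: -to when the last vowel of the stem is a rounded vowel (*iju*, *nofo*, *eru*); -a when the last vowel of the stem is an unrounded vowel (*bimi*, *ode*, *pukipa*).
*rao*: last vowel = /o/, a rounded vowel → -to → *raoto*.
The last vowel of *geanbi* is /i/, which is an unrounded vowel, so the suffix is -a, giving *geanbia*.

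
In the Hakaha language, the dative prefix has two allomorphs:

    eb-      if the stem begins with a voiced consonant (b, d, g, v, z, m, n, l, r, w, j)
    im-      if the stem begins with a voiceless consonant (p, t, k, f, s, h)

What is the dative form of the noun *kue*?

Since the first consonant of *kue* is /k/ (voiceless), it takes im-, giving *imkue*.

imkue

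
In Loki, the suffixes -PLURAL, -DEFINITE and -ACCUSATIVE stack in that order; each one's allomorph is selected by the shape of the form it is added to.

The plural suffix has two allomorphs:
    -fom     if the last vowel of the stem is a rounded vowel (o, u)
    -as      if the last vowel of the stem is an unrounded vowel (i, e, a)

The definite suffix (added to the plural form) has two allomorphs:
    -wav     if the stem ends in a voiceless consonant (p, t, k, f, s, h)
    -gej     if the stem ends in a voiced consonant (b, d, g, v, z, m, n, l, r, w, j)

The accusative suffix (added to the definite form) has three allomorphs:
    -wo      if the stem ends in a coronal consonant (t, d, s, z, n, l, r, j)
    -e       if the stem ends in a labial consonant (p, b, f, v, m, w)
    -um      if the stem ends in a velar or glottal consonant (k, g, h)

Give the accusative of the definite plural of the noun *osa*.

osaaswave

The last vowel of *osa* is /a/, which is an unrounded vowel, so the plural suffix is -as, giving *osaas*.
The plural form *osaas* — final consonant /s/ (voiceless) → -wav → *osaaswav*.
Since the final consonant of the definite form *osaaswav* is /v/ (labial), it takes -e, giving *osaaswave*.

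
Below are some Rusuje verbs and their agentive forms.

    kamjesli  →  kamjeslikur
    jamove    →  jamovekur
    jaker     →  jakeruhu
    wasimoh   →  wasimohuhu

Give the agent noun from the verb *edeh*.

The suffix is conditioned by the final sound: -uhu when the stem ends in a consonant (*jaker*, *wasimoh*); -kur when the stem ends in a vowel (*kamjesli*, *jamove*).
The final sound of *edeh* is /h/, which is a consonant, so the suffix is -uhu, giving *edehuhu*.

edehuhu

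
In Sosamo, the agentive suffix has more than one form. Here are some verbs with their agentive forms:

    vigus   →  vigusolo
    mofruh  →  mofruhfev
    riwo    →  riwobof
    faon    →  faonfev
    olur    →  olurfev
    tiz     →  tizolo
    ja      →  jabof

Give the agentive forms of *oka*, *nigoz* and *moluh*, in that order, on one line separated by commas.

Looking at the final sound of each stem: -olo when the stem ends in a sibilant (*vigus*, *tiz*); -fev when the stem ends in a non-sibilant consonant (*mofruh*, *faon*, *olur*); -bof when the stem ends in a vowel (*riwo*, *ja*).
*oka* — final sound /a/ (a vowel) → -bof → *okabof*.
*nigoz*: final sound = /z/, a sibilant → -olo → *nigozolo*.
*moluh* — final sound /h/ (a non-sibilant consonant) → -fev → *moluhfev*.

okabof, nigozolo, moluhfev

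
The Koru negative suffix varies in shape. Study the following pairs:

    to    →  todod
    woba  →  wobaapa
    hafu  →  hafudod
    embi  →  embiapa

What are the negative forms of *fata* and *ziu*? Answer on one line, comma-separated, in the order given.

The alternation tracks the last vowel of the stem — -dod when the last vowel of the stem is a rounded vowel (*to*, *hafu*); -apa when the last vowel of the stem is an unrounded vowel (*woba*, *embi*).
Since the last vowel of *fata* is /a/ (an unrounded vowel), it takes -apa, giving *fataapa*.
*ziu* — last vowel /u/ (a rounded vowel) → -dod → *ziudod*.

fataapa, ziudod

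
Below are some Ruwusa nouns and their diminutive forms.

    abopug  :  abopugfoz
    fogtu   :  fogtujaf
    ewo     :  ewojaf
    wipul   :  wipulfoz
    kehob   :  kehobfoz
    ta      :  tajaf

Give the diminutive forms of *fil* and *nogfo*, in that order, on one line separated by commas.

filfoz, nogfojaf

The suffix is conditioned by the final sound: -foz when the stem ends in a consonant (*abopug*, *wipul*, *kehob*); -jaf when the stem ends in a vowel (*fogtu*, *ewo*, *ta*).
The final sound of *fil* is /l/, which is a consonant, so the suffix is -foz, giving *filfoz*.
Since the final sound of *nogfo* is /o/ (a vowel), it takes -jaf, giving *nogfojaf*.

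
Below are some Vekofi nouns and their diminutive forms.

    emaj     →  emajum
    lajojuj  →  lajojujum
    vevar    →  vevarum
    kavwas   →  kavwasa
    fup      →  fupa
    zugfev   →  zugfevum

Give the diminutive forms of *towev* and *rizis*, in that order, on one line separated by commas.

towevum, rizisa

The pattern is voicing of the final consonant: -a when the stem ends in a voiceless consonant (*kavwas*, *fup*); -um when the stem ends in a voiced consonant (*emaj*, *lajojuj*, *vevar*, *zugfev*).
Since the final consonant of *towev* is /v/ (voiced), it takes -um, giving *towevum*.
*rizis*: final consonant = /s/, voiceless → -a → *rizisa*.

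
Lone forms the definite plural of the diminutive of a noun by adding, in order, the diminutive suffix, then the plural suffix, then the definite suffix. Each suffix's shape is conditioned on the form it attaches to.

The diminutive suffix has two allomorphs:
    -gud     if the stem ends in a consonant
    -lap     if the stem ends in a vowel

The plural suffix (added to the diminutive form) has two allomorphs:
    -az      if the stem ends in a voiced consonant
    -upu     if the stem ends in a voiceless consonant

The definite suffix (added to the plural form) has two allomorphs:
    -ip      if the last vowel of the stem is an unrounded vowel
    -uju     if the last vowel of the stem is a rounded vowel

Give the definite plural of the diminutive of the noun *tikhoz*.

tikhozgudazip

*tikhoz* — final sound /z/ (a consonant) → -gud → *tikhozgud*.
Since the final consonant of the diminutive form *tikhozgud* is /d/ (voiced), it takes -az, giving *tikhozgudaz*.
The last vowel of the plural form *tikhozgudaz* is /a/, which is an unrounded vowel, so the definite suffix is -ip, giving *tikhozgudazip*.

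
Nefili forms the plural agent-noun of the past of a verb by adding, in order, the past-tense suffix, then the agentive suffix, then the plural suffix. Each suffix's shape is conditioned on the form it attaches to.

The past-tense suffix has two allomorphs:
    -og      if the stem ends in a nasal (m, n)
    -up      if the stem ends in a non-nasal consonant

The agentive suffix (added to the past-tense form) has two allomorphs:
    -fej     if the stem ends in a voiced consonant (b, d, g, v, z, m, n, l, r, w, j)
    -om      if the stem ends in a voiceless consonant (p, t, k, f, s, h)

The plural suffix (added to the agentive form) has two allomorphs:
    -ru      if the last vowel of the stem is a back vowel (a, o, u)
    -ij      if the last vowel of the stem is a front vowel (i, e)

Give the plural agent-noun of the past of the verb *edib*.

Since the final consonant of *edib* is /b/ (non-nasal), it takes -up, giving *edibup*.
Since the final consonant of the past-tense form *edibup* is /p/ (voiceless), it takes -om, giving *edibupom*.
The last vowel of the agentive form *edibupom* is /o/, which is a back vowel, so the plural suffix is -ru, giving *edibupomru*.

edibupomru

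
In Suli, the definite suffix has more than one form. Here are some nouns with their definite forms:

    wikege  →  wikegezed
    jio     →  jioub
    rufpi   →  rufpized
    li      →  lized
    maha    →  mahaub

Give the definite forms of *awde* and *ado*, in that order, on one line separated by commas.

The alternation tracks the last vowel of the stem — -zed when the last vowel of the stem is a front vowel (*wikege*, *rufpi*, *li*); -ub when the last vowel of the stem is a back vowel (*jio*, *maha*).
Since the last vowel of *awde* is /e/ (a front vowel), it takes -zed, giving *awdezed*.
*ado*: last vowel = /o/, a back vowel → -ub → *adoub*.

awdezed, adoub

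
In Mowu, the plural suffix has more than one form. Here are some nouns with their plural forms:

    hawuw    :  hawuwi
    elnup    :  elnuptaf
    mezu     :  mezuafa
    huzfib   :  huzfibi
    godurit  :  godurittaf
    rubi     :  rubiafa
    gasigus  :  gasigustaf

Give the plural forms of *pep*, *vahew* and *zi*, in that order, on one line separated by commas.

The alternation tracks the final sound of the stem — -taf when the stem ends in a voiceless consonant (*elnup*, *godurit*, *gasigus*); -i when the stem ends in a voiced consonant (*hawuw*, *huzfib*); -afa when the stem ends in a vowel (*mezu*, *rubi*).
*pep* — final sound /p/ (a voiceless consonant) → -taf → *peptaf*.
*vahew*: final sound = /w/, a voiced consonant → -i → *vahewi*.
The final sound of *zi* is /i/, which is a vowel, so the suffix is -afa, giving *ziafa*.

peptaf, vahewi, ziafa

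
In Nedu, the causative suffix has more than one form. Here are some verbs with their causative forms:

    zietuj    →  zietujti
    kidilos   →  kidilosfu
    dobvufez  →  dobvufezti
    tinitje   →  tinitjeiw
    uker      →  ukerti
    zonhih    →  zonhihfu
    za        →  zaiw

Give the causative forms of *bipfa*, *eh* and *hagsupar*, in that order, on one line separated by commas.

Looking at the final sound of each stem: -fu when the stem ends in a voiceless consonant (*kidilos*, *zonhih*); -ti when the stem ends in a voiced consonant (*zietuj*, *dobvufez*, *uker*); -iw when the stem ends in a vowel (*tinitje*, *za*).
*bipfa* — final sound /a/ (a vowel) → -iw → *bipfaiw*.
The final sound of *eh* is /h/, which is a voiceless consonant, so the suffix is -fu, giving *ehfu*.
The final sound of *hagsupar* is /r/, which is a voiced consonant, so the suffix is -ti, giving *hagsuparti*.

bipfaiw, ehfu, hagsuparti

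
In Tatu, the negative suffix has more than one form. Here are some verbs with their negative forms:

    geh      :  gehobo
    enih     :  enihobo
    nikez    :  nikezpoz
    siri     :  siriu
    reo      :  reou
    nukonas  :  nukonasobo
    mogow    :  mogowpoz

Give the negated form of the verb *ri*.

riu

The alternation tracks the final sound of the stem — -obo when the stem ends in a voiceless consonant (*geh*, *enih*, *nukonas*); -poz when the stem ends in a voiced consonant (*nikez*, *mogow*); -u when the stem ends in a vowel (*siri*, *reo*).
*ri* — final sound /i/ (a vowel) → -u → *riu*.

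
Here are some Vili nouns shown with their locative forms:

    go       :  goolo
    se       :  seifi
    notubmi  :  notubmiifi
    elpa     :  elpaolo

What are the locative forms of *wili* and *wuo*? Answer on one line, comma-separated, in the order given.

The alternation tracks the last vowel of the stem — -ifi when the last vowel of the stem is a front vowel (*se*, *notubmi*); -olo when the last vowel of the stem is a back vowel (*go*, *elpa*).
*wili* — last vowel /i/ (a front vowel) → -ifi → *wiliifi*.
*wuo*: last vowel = /o/, a back vowel → -olo → *wuoolo*.

wiliifi, wuoolo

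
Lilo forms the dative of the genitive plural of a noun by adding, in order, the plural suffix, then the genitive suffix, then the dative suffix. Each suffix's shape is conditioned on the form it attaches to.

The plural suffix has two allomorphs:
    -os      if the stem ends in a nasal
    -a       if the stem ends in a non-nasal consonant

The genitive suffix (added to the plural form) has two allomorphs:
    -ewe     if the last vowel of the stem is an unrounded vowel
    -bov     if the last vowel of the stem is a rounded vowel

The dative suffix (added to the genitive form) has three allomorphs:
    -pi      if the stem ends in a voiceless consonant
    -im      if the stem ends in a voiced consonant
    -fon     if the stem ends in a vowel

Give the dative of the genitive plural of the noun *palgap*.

The final consonant of *palgap* is /p/, which is non-nasal, so the plural suffix is -a, giving *palgapa*.
The plural form *palgapa* — last vowel /a/ (an unrounded vowel) → -ewe → *palgapaewe*.
The genitive form *palgapaewe*: final sound = /e/, a vowel → -fon → *palgapaewefon*.

palgapaewefon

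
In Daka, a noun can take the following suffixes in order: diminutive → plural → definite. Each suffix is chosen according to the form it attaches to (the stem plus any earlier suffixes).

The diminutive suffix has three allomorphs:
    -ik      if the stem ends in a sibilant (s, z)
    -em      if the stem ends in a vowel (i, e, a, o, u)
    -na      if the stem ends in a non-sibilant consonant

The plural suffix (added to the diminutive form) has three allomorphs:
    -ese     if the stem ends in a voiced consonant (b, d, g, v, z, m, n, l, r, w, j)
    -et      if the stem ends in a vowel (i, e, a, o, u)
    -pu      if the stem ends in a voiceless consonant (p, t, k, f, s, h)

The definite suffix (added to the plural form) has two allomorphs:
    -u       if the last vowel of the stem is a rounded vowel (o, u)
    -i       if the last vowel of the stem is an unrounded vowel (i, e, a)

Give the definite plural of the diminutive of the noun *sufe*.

sufeemesei

The final sound of *sufe* is /e/, which is a vowel, so the diminutive suffix is -em, giving *sufeem*.
The final sound of the diminutive form *sufeem* is /m/, which is a voiced consonant, so the plural suffix is -ese, giving *sufeemese*.
The plural form *sufeemese* — last vowel /e/ (an unrounded vowel) → -i → *sufeemesei*.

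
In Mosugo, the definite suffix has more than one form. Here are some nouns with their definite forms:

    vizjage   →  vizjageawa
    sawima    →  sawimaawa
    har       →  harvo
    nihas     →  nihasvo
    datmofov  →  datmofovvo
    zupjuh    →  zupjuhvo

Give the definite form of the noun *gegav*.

gegavvo

The suffix is conditioned by the final sound: -vo when the stem ends in a consonant (*har*, *nihas*, *datmofov*, *zupjuh*); -awa when the stem ends in a vowel (*vizjage*, *sawima*).
*gegav*: final sound = /v/, a consonant → -vo → *gegavvo*.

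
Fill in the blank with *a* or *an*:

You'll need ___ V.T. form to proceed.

a

The indefinite article is chosen by the initial *sound* of the following word, not its spelling.
The initialism *V.T.* is read letter by letter; the first letter, V, is pronounced /viː/, which begins with a consonant sound.
So the article is *a*: You'll need a V.T. form to proceed.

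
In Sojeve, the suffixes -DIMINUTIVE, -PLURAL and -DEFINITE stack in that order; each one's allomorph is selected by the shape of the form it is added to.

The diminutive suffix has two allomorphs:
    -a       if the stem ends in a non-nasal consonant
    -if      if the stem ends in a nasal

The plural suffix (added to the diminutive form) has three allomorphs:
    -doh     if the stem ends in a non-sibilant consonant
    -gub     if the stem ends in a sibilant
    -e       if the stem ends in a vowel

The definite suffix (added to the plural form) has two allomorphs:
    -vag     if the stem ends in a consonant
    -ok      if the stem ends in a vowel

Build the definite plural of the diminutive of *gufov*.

*gufov*: final consonant = /v/, non-nasal → -a → *gufova*.
The diminutive form *gufova* — final sound /a/ (a vowel) → -e → *gufovae*.
The plural form *gufovae* — final sound /e/ (a vowel) → -ok → *gufovaeok*.

gufovaeok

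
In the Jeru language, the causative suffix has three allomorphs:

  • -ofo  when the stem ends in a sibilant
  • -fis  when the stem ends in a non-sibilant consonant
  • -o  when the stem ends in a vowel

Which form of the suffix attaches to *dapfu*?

-o

Since the final sound of *dapfu* is /u/ (a vowel), it takes -o.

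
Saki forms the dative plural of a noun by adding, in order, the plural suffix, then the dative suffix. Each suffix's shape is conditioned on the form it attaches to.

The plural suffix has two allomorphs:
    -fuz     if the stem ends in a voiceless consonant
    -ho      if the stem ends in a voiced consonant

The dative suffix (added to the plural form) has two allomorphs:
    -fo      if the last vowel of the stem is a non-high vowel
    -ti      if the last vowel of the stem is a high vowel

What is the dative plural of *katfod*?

katfodhofo

*katfod* — final consonant /d/ (voiced) → -ho → *katfodho*.
The last vowel of the plural form *katfodho* is /o/, which is a non-high vowel, so the dative suffix is -fo, giving *katfodhofo*.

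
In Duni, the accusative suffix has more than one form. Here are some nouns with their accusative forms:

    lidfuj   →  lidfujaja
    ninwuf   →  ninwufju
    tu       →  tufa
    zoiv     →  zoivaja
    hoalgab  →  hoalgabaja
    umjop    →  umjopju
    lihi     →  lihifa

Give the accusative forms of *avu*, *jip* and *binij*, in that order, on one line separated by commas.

avufa, jipju, binijaja

The alternation tracks the final sound of the stem — -ju when the stem ends in a voiceless consonant (*ninwuf*, *umjop*); -aja when the stem ends in a voiced consonant (*lidfuj*, *zoiv*, *hoalgab*); -fa when the stem ends in a vowel (*tu*, *lihi*).
The final sound of *avu* is /u/, which is a vowel, so the suffix is -fa, giving *avufa*.
The final sound of *jip* is /p/, which is a voiceless consonant, so the suffix is -ju, giving *jipju*.
The final sound of *binij* is /j/, which is a voiced consonant, so the suffix is -aja, giving *binijaja*.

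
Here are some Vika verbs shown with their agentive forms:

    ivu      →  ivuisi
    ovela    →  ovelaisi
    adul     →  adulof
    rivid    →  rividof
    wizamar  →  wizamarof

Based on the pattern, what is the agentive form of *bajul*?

bajulof

The alternation tracks the final sound of the stem — -of when the stem ends in a consonant (*adul*, *rivid*, *wizamar*); -isi when the stem ends in a vowel (*ivu*, *ovela*).
The final sound of *bajul* is /l/, which is a consonant, so the suffix is -of, giving *bajulof*.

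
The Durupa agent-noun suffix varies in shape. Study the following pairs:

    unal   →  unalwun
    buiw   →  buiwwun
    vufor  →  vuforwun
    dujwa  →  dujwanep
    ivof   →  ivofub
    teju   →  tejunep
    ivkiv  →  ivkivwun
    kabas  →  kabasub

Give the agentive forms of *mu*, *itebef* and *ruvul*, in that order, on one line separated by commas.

The suffix is conditioned by the final sound: -ub when the stem ends in a voiceless consonant (*ivof*, *kabas*); -wun when the stem ends in a voiced consonant (*unal*, *buiw*, *vufor*, *ivkiv*); -nep when the stem ends in a vowel (*dujwa*, *teju*).
*mu*: final sound = /u/, a vowel → -nep → *munep*.
The final sound of *itebef* is /f/, which is a voiceless consonant, so the suffix is -ub, giving *itebefub*.
Since the final sound of *ruvul* is /l/ (a voiced consonant), it takes -wun, giving *ruvulwun*.

munep, itebefub, ruvulwun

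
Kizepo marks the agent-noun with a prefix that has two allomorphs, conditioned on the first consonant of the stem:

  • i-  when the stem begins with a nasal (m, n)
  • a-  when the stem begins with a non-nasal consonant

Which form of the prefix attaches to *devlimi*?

*devlimi*: first consonant = /d/, non-nasal → a-.

a-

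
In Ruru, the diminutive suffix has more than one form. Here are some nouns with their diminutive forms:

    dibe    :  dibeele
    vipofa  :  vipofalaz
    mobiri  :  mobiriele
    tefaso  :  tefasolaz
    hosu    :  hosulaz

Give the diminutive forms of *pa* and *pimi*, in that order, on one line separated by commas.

palaz, pimiele

The alternation tracks the last vowel of the stem — -ele when the last vowel of the stem is a front vowel (*dibe*, *mobiri*); -laz when the last vowel of the stem is a back vowel (*vipofa*, *tefaso*, *hosu*).
*pa*: last vowel = /a/, a back vowel → -laz → *palaz*.
*pimi* — last vowel /i/ (a front vowel) → -ele → *pimiele*.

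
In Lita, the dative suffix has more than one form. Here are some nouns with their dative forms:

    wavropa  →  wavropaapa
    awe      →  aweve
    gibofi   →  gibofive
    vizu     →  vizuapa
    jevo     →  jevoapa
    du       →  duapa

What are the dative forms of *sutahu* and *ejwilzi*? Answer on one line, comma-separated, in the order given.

sutahuapa, ejwilzive

The suffix is conditioned by the last vowel: -ve when the last vowel of the stem is a front vowel (*awe*, *gibofi*); -apa when the last vowel of the stem is a back vowel (*wavropa*, *vizu*, *jevo*, *du*).
The last vowel of *sutahu* is /u/, which is a back vowel, so the suffix is -apa, giving *sutahuapa*.
*ejwilzi* — last vowel /i/ (a front vowel) → -ve → *ejwilzive*.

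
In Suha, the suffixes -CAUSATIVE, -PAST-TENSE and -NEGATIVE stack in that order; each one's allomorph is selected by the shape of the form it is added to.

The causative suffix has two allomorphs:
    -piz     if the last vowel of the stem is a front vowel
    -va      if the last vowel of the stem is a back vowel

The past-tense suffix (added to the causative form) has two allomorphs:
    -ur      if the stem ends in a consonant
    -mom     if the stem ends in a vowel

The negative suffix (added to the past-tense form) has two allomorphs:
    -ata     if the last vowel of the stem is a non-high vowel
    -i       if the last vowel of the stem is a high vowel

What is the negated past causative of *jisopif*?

*jisopif* — last vowel /i/ (a front vowel) → -piz → *jisopifpiz*.
The causative form *jisopifpiz* — final sound /z/ (a consonant) → -ur → *jisopifpizur*.
The past-tense form *jisopifpizur* — last vowel /u/ (a high vowel) → -i → *jisopifpizuri*.

jisopifpizuri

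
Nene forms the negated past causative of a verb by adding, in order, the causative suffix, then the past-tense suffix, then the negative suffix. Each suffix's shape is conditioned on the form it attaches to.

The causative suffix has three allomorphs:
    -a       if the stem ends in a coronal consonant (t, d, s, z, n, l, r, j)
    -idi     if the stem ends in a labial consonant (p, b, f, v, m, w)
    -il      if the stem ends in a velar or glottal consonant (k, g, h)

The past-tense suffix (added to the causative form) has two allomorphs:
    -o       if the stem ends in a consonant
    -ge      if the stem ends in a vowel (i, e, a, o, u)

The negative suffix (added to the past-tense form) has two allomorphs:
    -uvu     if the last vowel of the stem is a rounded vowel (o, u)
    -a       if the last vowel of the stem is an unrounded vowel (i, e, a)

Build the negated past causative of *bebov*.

*bebov* — final consonant /v/ (labial) → -idi → *bebovidi*.
The causative form *bebovidi*: final sound = /i/, a vowel → -ge → *bebovidige*.
The last vowel of the past-tense form *bebovidige* is /e/, which is an unrounded vowel, so the negative suffix is -a, giving *bebovidigea*.

bebovidigea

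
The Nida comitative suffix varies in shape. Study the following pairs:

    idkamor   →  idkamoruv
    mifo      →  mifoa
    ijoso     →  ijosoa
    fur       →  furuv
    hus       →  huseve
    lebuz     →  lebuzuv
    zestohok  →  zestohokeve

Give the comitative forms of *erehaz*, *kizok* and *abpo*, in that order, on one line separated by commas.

erehazuv, kizokeve, abpoa

The suffix is conditioned by the final sound: -eve when the stem ends in a voiceless consonant (*hus*, *zestohok*); -uv when the stem ends in a voiced consonant (*idkamor*, *fur*, *lebuz*); -a when the stem ends in a vowel (*mifo*, *ijoso*).
Since the final sound of *erehaz* is /z/ (a voiced consonant), it takes -uv, giving *erehazuv*.
*kizok* — final sound /k/ (a voiceless consonant) → -eve → *kizokeve*.
The final sound of *abpo* is /o/, which is a vowel, so the suffix is -a, giving *abpoa*.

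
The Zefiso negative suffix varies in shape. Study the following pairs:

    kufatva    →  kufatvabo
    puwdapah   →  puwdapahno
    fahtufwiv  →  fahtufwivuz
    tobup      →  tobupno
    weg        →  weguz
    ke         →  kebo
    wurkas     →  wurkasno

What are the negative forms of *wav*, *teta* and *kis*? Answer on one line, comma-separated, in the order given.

Looking at the final sound of each stem: -no when the stem ends in a voiceless consonant (*puwdapah*, *tobup*, *wurkas*); -uz when the stem ends in a voiced consonant (*fahtufwiv*, *weg*); -bo when the stem ends in a vowel (*kufatva*, *ke*).
*wav*: final sound = /v/, a voiced consonant → -uz → *wavuz*.
The final sound of *teta* is /a/, which is a vowel, so the suffix is -bo, giving *tetabo*.
Since the final sound of *kis* is /s/ (a voiceless consonant), it takes -no, giving *kisno*.

wavuz, tetabo, kisno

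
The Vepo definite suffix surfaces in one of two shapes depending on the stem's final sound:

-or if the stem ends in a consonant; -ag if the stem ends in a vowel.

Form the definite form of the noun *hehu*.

hehuag

*hehu*: final sound = /u/, a vowel → -ag → *hehuag*.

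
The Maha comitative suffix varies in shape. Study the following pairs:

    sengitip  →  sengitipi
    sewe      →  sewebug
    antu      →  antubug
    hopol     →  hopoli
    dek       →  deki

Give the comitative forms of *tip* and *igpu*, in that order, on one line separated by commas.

Looking at the final sound of each stem: -i when the stem ends in a consonant (*sengitip*, *hopol*, *dek*); -bug when the stem ends in a vowel (*sewe*, *antu*).
Since the final sound of *tip* is /p/ (a consonant), it takes -i, giving *tipi*.
*igpu* — final sound /u/ (a vowel) → -bug → *igpubug*.

tipi, igpubug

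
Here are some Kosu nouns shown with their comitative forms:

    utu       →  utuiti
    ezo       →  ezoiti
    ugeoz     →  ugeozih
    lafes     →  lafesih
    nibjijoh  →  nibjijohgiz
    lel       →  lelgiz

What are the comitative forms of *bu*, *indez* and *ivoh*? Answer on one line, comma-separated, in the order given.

buiti, indezih, ivohgiz

Looking at the final sound of each stem: -ih when the stem ends in a sibilant (*ugeoz*, *lafes*); -giz when the stem ends in a non-sibilant consonant (*nibjijoh*, *lel*); -iti when the stem ends in a vowel (*utu*, *ezo*).
*bu* — final sound /u/ (a vowel) → -iti → *buiti*.
*indez* — final sound /z/ (a sibilant) → -ih → *indezih*.
Since the final sound of *ivoh* is /h/ (a non-sibilant consonant), it takes -giz, giving *ivohgiz*.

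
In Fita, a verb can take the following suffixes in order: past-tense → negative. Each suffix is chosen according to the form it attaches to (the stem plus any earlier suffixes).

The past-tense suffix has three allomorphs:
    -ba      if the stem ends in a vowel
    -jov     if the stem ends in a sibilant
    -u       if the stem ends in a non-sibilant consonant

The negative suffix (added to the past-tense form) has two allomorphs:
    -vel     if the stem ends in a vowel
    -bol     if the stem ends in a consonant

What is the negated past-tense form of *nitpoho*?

*nitpoho*: final sound = /o/, a vowel → -ba → *nitpohoba*.
The past-tense form *nitpohoba*: final sound = /a/, a vowel → -vel → *nitpohobavel*.

nitpohobavel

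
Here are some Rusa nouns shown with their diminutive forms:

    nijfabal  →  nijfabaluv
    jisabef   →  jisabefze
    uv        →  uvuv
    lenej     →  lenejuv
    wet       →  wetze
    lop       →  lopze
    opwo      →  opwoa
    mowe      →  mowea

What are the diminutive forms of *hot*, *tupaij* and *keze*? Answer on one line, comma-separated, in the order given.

The pattern is voicing of the final sound: -ze when the stem ends in a voiceless consonant (*jisabef*, *wet*, *lop*); -uv when the stem ends in a voiced consonant (*nijfabal*, *uv*, *lenej*); -a when the stem ends in a vowel (*opwo*, *mowe*).
Since the final sound of *hot* is /t/ (a voiceless consonant), it takes -ze, giving *hotze*.
Since the final sound of *tupaij* is /j/ (a voiced consonant), it takes -uv, giving *tupaijuv*.
*keze*: final sound = /e/, a vowel → -a → *kezea*.

hotze, tupaijuv, kezea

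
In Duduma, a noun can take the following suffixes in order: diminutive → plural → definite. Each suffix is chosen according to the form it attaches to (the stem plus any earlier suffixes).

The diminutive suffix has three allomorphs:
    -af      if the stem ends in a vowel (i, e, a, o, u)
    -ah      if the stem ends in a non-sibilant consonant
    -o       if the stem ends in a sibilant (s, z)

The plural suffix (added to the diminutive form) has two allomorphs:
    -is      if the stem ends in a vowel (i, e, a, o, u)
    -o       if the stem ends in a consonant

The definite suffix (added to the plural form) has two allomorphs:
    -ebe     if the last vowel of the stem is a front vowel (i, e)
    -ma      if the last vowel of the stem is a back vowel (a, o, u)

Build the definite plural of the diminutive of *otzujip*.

otzujipahoma

*otzujip*: final sound = /p/, a non-sibilant consonant → -ah → *otzujipah*.
Since the final sound of the diminutive form *otzujipah* is /h/ (a consonant), it takes -o, giving *otzujipaho*.
The plural form *otzujipaho* — last vowel /o/ (a back vowel) → -ma → *otzujipahoma*.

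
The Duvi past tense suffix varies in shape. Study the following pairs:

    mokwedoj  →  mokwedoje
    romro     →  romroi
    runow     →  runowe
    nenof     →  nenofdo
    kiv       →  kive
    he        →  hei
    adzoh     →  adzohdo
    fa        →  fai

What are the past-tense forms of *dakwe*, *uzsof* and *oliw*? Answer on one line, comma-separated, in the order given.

dakwei, uzsofdo, oliwe

Looking at the final sound of each stem: -do when the stem ends in a voiceless consonant (*nenof*, *adzoh*); -e when the stem ends in a voiced consonant (*mokwedoj*, *runow*, *kiv*); -i when the stem ends in a vowel (*romro*, *he*, *fa*).
Since the final sound of *dakwe* is /e/ (a vowel), it takes -i, giving *dakwei*.
Since the final sound of *uzsof* is /f/ (a voiceless consonant), it takes -do, giving *uzsofdo*.
The final sound of *oliw* is /w/, which is a voiced consonant, so the suffix is -e, giving *oliwe*.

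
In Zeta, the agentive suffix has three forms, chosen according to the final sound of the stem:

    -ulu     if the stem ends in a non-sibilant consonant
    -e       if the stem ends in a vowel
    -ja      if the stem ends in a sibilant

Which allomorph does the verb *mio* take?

*mio*: final sound = /o/, a vowel → -e.

-e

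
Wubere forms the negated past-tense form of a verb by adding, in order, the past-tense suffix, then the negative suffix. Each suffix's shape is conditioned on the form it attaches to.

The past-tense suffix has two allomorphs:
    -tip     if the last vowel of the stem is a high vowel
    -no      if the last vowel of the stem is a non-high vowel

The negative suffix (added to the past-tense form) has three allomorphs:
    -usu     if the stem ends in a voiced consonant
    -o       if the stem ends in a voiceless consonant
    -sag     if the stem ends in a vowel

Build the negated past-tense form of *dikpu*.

Since the last vowel of *dikpu* is /u/ (a high vowel), it takes -tip, giving *dikputip*.
The past-tense form *dikputip*: final sound = /p/, a voiceless consonant → -o → *dikputipo*.

dikputipo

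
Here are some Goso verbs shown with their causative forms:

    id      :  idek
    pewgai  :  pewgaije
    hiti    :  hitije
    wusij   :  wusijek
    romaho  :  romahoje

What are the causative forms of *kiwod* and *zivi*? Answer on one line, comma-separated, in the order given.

The pattern is consonant vs. vowel: -ek when the stem ends in a consonant (*id*, *wusij*); -je when the stem ends in a vowel (*pewgai*, *hiti*, *romaho*).
The final sound of *kiwod* is /d/, which is a consonant, so the suffix is -ek, giving *kiwodek*.
*zivi*: final sound = /i/, a vowel → -je → *zivije*.

kiwodek, zivije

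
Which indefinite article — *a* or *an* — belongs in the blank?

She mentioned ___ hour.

The indefinite article is chosen by the initial *sound* of the following word, not its spelling.
*hour* begins with the sound /aʊ/ (silent h) — a vowel sound.
So the article is *an*: She mentioned an hour.

an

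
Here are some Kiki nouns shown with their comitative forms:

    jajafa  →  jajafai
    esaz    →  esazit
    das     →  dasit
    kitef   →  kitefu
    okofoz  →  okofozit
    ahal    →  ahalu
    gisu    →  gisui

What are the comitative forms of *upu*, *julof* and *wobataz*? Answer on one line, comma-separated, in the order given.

The alternation tracks the final sound of the stem — -it when the stem ends in a sibilant (*esaz*, *das*, *okofoz*); -u when the stem ends in a non-sibilant consonant (*kitef*, *ahal*); -i when the stem ends in a vowel (*jajafa*, *gisu*).
The final sound of *upu* is /u/, which is a vowel, so the suffix is -i, giving *upui*.
*julof*: final sound = /f/, a non-sibilant consonant → -u → *julofu*.
*wobataz* — final sound /z/ (a sibilant) → -it → *wobatazit*.

upui, julofu, wobatazit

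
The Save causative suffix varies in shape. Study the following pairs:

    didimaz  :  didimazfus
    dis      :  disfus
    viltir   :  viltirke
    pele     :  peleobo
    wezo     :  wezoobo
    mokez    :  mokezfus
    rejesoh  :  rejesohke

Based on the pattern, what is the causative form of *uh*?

The pattern is sibilance of the final sound: -fus when the stem ends in a sibilant (*didimaz*, *dis*, *mokez*); -ke when the stem ends in a non-sibilant consonant (*viltir*, *rejesoh*); -obo when the stem ends in a vowel (*pele*, *wezo*).
Since the final sound of *uh* is /h/ (a non-sibilant consonant), it takes -ke, giving *uhke*.

uhke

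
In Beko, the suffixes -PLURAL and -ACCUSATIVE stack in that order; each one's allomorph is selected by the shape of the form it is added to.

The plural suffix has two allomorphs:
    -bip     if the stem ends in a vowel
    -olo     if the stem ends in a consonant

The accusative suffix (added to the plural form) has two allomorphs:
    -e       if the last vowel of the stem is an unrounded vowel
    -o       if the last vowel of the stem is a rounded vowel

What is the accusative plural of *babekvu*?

babekvubipe

The final sound of *babekvu* is /u/, which is a vowel, so the plural suffix is -bip, giving *babekvubip*.
The plural form *babekvubip*: last vowel = /i/, an unrounded vowel → -e → *babekvubipe*.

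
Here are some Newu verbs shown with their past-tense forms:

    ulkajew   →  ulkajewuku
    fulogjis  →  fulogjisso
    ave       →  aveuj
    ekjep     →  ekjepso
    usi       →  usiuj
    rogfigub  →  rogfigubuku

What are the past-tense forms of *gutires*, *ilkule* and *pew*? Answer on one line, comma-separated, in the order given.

gutiresso, ilkuleuj, pewuku

The pattern is voicing of the final sound: -so when the stem ends in a voiceless consonant (*fulogjis*, *ekjep*); -uku when the stem ends in a voiced consonant (*ulkajew*, *rogfigub*); -uj when the stem ends in a vowel (*ave*, *usi*).
*gutires* — final sound /s/ (a voiceless consonant) → -so → *gutiresso*.
*ilkule* — final sound /e/ (a vowel) → -uj → *ilkuleuj*.
*pew* — final sound /w/ (a voiced consonant) → -uku → *pewuku*.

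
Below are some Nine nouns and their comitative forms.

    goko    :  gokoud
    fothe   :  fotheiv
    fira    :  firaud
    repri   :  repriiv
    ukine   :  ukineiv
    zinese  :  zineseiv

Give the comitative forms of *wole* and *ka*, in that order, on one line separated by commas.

woleiv, kaud

The suffix is conditioned by the last vowel: -iv when the last vowel of the stem is a front vowel (*fothe*, *repri*, *ukine*, *zinese*); -ud when the last vowel of the stem is a back vowel (*goko*, *fira*).
*wole* — last vowel /e/ (a front vowel) → -iv → *woleiv*.
Since the last vowel of *ka* is /a/ (a back vowel), it takes -ud, giving *kaud*.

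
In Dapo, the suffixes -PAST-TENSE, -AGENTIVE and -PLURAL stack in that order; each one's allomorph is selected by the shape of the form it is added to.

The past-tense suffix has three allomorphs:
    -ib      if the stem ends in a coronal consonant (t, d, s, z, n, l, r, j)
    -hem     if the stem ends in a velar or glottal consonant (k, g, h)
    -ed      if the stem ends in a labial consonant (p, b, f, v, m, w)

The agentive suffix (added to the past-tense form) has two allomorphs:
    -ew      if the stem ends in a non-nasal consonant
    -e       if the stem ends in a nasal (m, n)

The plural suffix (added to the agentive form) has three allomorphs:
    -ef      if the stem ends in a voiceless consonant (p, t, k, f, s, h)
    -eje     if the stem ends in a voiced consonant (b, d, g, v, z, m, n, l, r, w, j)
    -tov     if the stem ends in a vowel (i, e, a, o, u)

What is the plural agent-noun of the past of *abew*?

abewedeweje

Since the final consonant of *abew* is /w/ (labial), it takes -ed, giving *abewed*.
The final consonant of the past-tense form *abewed* is /d/, which is non-nasal, so the agentive suffix is -ew, giving *abewedew*.
The final sound of the agentive form *abewedew* is /w/, which is a voiced consonant, so the plural suffix is -eje, giving *abewedeweje*.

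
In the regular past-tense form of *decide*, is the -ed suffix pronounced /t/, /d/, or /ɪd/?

The stem *decide* ends in /t/ or /d/.
The -ed suffix is realized as /ɪd/ after /t, d/; as /t/ after other voiceless consonants; and as /d/ after other voiced sounds.
So -ed on *decide* is pronounced /ɪd/.

/ɪd/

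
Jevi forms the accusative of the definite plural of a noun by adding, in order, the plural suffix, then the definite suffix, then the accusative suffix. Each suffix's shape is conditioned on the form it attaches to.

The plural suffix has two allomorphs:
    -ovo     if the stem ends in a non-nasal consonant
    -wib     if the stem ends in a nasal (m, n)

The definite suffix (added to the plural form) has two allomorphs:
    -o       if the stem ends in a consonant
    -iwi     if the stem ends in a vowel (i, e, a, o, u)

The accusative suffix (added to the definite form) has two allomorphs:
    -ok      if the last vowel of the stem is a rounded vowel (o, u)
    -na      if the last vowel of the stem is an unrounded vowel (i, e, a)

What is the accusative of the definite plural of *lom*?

*lom*: final consonant = /m/, a nasal → -wib → *lomwib*.
The final sound of the plural form *lomwib* is /b/, which is a consonant, so the definite suffix is -o, giving *lomwibo*.
The last vowel of the definite form *lomwibo* is /o/, which is a rounded vowel, so the accusative suffix is -ok, giving *lomwibook*.

lomwibook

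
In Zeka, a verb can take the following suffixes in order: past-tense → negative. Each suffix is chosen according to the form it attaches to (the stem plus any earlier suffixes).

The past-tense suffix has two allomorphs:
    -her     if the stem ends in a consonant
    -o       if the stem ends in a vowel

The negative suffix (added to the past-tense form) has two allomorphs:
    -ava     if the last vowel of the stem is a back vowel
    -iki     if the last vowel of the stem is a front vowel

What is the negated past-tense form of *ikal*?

The final sound of *ikal* is /l/, which is a consonant, so the past-tense suffix is -her, giving *ikalher*.
The past-tense form *ikalher*: last vowel = /e/, a front vowel → -iki → *ikalheriki*.

ikalheriki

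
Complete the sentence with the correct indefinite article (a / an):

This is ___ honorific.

an

The indefinite article is chosen by the initial *sound* of the following word, not its spelling.
*honorific* begins with the sound /ɒ/ (silent h) — a vowel sound.
So the article is *an*: This is an honorific.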